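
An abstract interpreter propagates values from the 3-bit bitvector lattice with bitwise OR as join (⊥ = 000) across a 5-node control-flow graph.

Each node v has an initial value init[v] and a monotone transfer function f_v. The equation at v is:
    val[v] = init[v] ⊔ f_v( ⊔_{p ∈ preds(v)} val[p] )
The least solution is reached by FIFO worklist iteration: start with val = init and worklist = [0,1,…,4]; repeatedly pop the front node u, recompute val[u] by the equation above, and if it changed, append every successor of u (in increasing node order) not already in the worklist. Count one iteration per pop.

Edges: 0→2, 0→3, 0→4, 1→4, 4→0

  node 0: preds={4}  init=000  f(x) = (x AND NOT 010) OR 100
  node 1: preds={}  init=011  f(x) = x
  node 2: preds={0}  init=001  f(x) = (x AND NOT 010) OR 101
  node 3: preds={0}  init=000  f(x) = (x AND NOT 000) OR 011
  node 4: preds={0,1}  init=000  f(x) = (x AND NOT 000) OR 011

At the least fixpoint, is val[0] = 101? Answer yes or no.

Iteration log — 9 steps:
  step 1. node 0  ⊔preds=000  new=100  old=000  +wl: 
  step 2. node 1  ⊔preds=000  new=011  stable
  step 3. node 2  ⊔preds=100  new=101  old=001  +wl: 
  step 4. node 3  ⊔preds=100  new=111  old=000  +wl: 
  step 5. node 4  ⊔preds=111  new=111  old=000  +wl: 0
  step 6. node 0  ⊔preds=111  new=101  old=100  +wl: 2,3,4
  step 7. node 2  ⊔preds=101  new=101  stable
  step 8. node 3  ⊔preds=101  new=111  stable
  step 9. node 4  ⊔preds=111  new=111  stable

Least fixpoint reached:
  node 0: 101
  node 1: 011
  node 2: 101
  node 3: 111
  node 4: 111

yes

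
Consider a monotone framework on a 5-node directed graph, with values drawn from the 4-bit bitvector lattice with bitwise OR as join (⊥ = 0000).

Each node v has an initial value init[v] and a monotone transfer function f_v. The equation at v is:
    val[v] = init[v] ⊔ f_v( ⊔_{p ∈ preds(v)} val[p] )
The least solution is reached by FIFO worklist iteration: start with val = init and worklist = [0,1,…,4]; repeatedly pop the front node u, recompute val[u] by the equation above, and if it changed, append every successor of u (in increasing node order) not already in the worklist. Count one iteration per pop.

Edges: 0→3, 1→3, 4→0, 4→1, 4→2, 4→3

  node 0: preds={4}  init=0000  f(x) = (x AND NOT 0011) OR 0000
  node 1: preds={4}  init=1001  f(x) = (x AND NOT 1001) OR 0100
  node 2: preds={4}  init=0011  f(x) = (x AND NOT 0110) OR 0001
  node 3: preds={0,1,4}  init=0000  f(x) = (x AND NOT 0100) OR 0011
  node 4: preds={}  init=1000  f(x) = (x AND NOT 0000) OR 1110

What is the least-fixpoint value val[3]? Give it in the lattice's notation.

1011

Worklist (9 pops):
  #1 pop 0: in=1000 → 1000 (was 0000); enqueue []
  #2 pop 1: in=1000 → 1101 (was 1001); enqueue []
  #3 pop 2: in=1000 → 1011 (was 0011); enqueue []
  #4 pop 3: in=1101 → 1011 (was 0000); enqueue []
  #5 pop 4: in=0000 → 1110 (was 1000); enqueue [0,1,2,3]
  #6 pop 0: in=1110 → 1100 (was 1000); enqueue []
  #7 pop 1: in=1110 → 1111 (was 1101); enqueue []
  #8 pop 2: in=1110 → 1011 (no change)
  #9 pop 3: in=1111 → 1011 (no change)

Fixpoint:
  val[0] = 1100
  val[1] = 1111
  val[2] = 1011
  val[3] = 1011
  val[4] = 1110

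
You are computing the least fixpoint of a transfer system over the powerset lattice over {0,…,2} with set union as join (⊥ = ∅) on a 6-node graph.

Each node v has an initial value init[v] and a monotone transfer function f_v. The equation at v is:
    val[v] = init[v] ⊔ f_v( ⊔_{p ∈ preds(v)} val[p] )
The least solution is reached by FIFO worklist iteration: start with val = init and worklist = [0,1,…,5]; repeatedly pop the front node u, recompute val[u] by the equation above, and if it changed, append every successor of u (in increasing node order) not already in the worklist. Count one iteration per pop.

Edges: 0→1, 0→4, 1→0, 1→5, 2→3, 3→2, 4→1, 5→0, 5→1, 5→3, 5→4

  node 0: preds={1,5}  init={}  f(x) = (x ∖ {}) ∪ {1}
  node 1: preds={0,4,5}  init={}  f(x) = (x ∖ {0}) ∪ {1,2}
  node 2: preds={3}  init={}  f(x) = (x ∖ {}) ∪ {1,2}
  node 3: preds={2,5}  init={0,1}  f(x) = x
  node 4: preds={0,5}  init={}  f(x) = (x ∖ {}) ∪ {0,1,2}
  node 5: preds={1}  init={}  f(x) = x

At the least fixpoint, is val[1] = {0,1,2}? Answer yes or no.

Worklist (11 pops):
  #1 pop 0: in={} → {1} (was {}); enqueue []
  #2 pop 1: in={1} → {1,2} (was {}); enqueue [0]
  #3 pop 2: in={0,1} → {0,1,2} (was {}); enqueue []
  #4 pop 3: in={0,1,2} → {0,1,2} (was {0,1}); enqueue [2]
  #5 pop 4: in={1} → {0,1,2} (was {}); enqueue [1]
  #6 pop 5: in={1,2} → {1,2} (was {}); enqueue [3,4]
  #7 pop 0: in={1,2} → {1,2} (was {1}); enqueue []
  #8 pop 2: in={0,1,2} → {0,1,2} (no change)
  #9 pop 1: in={0,1,2} → {1,2} (no change)
  #10 pop 3: in={0,1,2} → {0,1,2} (no change)
  #11 pop 4: in={1,2} → {0,1,2} (no change)

Fixpoint:
  val[0] = {1,2}
  val[1] = {1,2}
  val[2] = {0,1,2}
  val[3] = {0,1,2}
  val[4] = {0,1,2}
  val[5] = {1,2}

no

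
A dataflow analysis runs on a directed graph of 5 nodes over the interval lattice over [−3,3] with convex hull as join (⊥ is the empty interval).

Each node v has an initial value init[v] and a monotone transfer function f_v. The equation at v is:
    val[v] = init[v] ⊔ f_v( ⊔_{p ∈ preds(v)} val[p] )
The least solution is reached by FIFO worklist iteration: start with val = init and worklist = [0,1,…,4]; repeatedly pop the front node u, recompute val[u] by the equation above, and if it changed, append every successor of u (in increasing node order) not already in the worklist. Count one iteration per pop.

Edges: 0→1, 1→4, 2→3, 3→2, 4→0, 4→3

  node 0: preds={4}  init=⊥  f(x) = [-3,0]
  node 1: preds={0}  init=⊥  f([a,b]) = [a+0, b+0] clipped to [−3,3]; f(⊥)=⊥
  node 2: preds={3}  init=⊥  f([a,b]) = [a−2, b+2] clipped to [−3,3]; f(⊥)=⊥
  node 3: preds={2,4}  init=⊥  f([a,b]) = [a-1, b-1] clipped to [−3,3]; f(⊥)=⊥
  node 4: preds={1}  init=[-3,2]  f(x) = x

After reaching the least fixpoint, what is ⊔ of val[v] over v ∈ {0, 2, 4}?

[-3,3]

Iteration log — 8 steps:
  step 1. node 0  ⊔preds=[-3,2]  new=[-3,0]  old=⊥  +wl: 
  step 2. node 1  ⊔preds=[-3,0]  new=[-3,0]  old=⊥  +wl: 
  step 3. node 2  ⊔preds=⊥  new=⊥  stable
  step 4. node 3  ⊔preds=[-3,2]  new=[-3,1]  old=⊥  +wl: 2
  step 5. node 4  ⊔preds=[-3,0]  new=[-3,2]  stable
  step 6. node 2  ⊔preds=[-3,1]  new=[-3,3]  old=⊥  +wl: 3
  step 7. node 3  ⊔preds=[-3,3]  new=[-3,2]  old=[-3,1]  +wl: 2
  step 8. node 2  ⊔preds=[-3,2]  new=[-3,3]  stable

Least fixpoint reached:
  node 0: [-3,0]
  node 1: [-3,0]
  node 2: [-3,3]
  node 3: [-3,2]
  node 4: [-3,2]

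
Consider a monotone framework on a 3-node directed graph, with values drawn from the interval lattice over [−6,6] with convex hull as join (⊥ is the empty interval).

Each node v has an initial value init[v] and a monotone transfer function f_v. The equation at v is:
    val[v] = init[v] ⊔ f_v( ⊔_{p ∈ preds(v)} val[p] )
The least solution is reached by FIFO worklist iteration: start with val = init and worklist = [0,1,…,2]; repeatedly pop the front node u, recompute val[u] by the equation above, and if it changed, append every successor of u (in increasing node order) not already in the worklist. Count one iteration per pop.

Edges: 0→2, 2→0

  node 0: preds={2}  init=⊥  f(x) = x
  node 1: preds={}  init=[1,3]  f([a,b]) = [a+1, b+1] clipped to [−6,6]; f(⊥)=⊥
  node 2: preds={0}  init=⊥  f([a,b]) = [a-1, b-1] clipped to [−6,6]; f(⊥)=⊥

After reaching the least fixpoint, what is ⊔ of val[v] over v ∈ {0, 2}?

⊥

Iteration log — 3 steps:
  step 1. node 0  ⊔preds=⊥  new=⊥  stable
  step 2. node 1  ⊔preds=⊥  new=[1,3]  stable
  step 3. node 2  ⊔preds=⊥  new=⊥  stable

Least fixpoint reached:
  node 0: ⊥
  node 1: [1,3]
  node 2: ⊥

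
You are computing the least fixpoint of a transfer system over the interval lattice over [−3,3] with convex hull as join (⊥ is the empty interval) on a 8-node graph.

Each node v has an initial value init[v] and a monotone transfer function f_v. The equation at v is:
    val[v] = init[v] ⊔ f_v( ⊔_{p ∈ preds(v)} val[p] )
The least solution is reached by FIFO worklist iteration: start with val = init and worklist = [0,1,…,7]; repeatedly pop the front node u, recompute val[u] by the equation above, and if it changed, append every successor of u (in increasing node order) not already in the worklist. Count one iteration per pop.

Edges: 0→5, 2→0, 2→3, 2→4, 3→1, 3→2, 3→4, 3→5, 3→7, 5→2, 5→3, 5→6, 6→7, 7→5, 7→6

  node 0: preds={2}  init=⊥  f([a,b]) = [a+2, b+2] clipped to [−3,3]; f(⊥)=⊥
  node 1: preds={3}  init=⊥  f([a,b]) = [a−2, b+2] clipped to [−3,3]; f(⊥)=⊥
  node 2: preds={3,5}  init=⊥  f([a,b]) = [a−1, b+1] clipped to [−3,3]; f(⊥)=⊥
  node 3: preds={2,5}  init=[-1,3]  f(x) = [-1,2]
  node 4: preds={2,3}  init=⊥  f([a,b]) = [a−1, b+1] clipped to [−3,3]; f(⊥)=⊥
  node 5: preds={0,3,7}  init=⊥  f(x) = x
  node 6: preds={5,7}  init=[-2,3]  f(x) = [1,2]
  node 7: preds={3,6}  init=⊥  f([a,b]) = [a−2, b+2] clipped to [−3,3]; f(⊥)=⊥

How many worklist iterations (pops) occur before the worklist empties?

18

Trace (18 dequeues):
  [1] u=0 | in ⊥ | out ⊥ | ==
  [2] u=1 | in [-1,3] | out [-3,3] | prev ⊥ | push {}
  [3] u=2 | in [-1,3] | out [-2,3] | prev ⊥ | push {0}
  [4] u=3 | in [-2,3] | out [-1,3] | ==
  [5] u=4 | in [-2,3] | out [-3,3] | prev ⊥ | push {}
  [6] u=5 | in [-1,3] | out [-1,3] | prev ⊥ | push {2,3}
  [7] u=6 | in [-1,3] | out [-2,3] | ==
  [8] u=7 | in [-2,3] | out [-3,3] | prev ⊥ | push {5,6}
  [9] u=0 | in [-2,3] | out [0,3] | prev ⊥ | push {}
  [10] u=2 | in [-1,3] | out [-2,3] | ==
  [11] u=3 | in [-2,3] | out [-1,3] | ==
  [12] u=5 | in [-3,3] | out [-3,3] | prev [-1,3] | push {2,3}
  [13] u=6 | in [-3,3] | out [-2,3] | ==
  [14] u=2 | in [-3,3] | out [-3,3] | prev [-2,3] | push {0,4}
  [15] u=3 | in [-3,3] | out [-1,3] | ==
  [16] u=0 | in [-3,3] | out [-1,3] | prev [0,3] | push {5}
  [17] u=4 | in [-3,3] | out [-3,3] | ==
  [18] u=5 | in [-3,3] | out [-3,3] | ==

Converged values:
  [0] [-1,3]
  [1] [-3,3]
  [2] [-3,3]
  [3] [-1,3]
  [4] [-3,3]
  [5] [-3,3]
  [6] [-2,3]
  [7] [-3,3]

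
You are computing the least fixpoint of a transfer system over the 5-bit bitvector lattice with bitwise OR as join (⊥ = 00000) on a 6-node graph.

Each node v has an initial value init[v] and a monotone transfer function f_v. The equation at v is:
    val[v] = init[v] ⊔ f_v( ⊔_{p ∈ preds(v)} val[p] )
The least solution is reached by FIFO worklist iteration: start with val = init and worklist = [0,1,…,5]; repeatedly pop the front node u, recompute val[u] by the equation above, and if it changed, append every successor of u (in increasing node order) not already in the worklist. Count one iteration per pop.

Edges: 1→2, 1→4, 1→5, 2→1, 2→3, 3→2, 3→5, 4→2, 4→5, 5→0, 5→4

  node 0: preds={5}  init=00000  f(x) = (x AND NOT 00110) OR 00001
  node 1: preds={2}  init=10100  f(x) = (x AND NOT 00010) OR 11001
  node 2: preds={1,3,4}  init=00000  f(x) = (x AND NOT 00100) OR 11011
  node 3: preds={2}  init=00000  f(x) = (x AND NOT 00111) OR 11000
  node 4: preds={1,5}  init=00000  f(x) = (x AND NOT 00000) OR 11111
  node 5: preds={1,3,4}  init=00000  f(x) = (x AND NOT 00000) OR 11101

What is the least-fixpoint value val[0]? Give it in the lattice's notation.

11001

Iteration log — 10 steps:
  step 1. node 0  ⊔preds=00000  new=00001  old=00000  +wl: 
  step 2. node 1  ⊔preds=00000  new=11101  old=10100  +wl: 
  step 3. node 2  ⊔preds=11101  new=11011  old=00000  +wl: 1
  step 4. node 3  ⊔preds=11011  new=11000  old=00000  +wl: 2
  step 5. node 4  ⊔preds=11101  new=11111  old=00000  +wl: 
  step 6. node 5  ⊔preds=11111  new=11111  old=00000  +wl: 0,4
  step 7. node 1  ⊔preds=11011  new=11101  stable
  step 8. node 2  ⊔preds=11111  new=11011  stable
  step 9. node 0  ⊔preds=11111  new=11001  old=00001  +wl: 
  step 10. node 4  ⊔preds=11111  new=11111  stable

Least fixpoint reached:
  node 0: 11001
  node 1: 11101
  node 2: 11011
  node 3: 11000
  node 4: 11111
  node 5: 11111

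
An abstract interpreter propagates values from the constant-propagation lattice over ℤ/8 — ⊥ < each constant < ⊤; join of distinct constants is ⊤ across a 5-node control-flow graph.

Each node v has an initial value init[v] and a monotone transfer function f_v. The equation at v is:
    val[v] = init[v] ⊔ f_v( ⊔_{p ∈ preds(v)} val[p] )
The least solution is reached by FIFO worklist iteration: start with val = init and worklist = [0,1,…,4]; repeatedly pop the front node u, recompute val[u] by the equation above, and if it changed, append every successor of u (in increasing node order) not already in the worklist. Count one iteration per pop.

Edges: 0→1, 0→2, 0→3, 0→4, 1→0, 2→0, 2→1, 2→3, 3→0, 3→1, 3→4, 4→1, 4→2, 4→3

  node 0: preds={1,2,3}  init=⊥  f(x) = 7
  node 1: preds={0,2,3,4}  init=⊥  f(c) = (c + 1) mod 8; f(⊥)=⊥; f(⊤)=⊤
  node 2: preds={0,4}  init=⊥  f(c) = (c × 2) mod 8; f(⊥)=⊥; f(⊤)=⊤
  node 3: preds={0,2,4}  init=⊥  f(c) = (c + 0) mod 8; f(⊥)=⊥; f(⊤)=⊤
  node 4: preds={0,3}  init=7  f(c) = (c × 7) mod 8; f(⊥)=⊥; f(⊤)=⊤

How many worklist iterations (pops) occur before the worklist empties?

11

Trace (11 dequeues):
  [1] u=0 | in ⊥ | out 7 | prev ⊥ | push {}
  [2] u=1 | in 7 | out 0 | prev ⊥ | push {0}
  [3] u=2 | in 7 | out 6 | prev ⊥ | push {1}
  [4] u=3 | in ⊤ | out ⊤ | prev ⊥ | push {}
  [5] u=4 | in ⊤ | out ⊤ | prev 7 | push {2,3}
  [6] u=0 | in ⊤ | out 7 | ==
  [7] u=1 | in ⊤ | out ⊤ | prev 0 | push {0}
  [8] u=2 | in ⊤ | out ⊤ | prev 6 | push {1}
  [9] u=3 | in ⊤ | out ⊤ | ==
  [10] u=0 | in ⊤ | out 7 | ==
  [11] u=1 | in ⊤ | out ⊤ | ==

Converged values:
  [0] 7
  [1] ⊤
  [2] ⊤
  [3] ⊤
  [4] ⊤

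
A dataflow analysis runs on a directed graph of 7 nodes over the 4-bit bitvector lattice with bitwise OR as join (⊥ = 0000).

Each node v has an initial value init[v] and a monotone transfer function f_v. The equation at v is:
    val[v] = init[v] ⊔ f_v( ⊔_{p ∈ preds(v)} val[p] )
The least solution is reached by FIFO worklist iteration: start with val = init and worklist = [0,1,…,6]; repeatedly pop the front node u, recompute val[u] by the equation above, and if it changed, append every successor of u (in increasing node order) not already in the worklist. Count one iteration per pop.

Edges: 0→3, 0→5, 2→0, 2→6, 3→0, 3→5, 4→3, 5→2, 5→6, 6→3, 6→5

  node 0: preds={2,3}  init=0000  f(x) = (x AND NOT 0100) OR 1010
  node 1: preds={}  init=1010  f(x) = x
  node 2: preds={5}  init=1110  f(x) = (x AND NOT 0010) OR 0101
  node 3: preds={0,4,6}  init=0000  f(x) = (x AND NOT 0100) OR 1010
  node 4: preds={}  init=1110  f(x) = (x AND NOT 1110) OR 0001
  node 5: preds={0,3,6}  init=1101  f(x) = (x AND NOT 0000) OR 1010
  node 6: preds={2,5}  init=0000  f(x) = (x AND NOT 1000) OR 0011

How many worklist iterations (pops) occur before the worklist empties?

Trace (12 dequeues):
  [1] u=0 | in 1110 | out 1010 | prev 0000 | push {}
  [2] u=1 | in 0000 | out 1010 | ==
  [3] u=2 | in 1101 | out 1111 | prev 1110 | push {0}
  [4] u=3 | in 1110 | out 1010 | prev 0000 | push {}
  [5] u=4 | in 0000 | out 1111 | prev 1110 | push {3}
  [6] u=5 | in 1010 | out 1111 | prev 1101 | push {2}
  [7] u=6 | in 1111 | out 0111 | prev 0000 | push {5}
  [8] u=0 | in 1111 | out 1011 | prev 1010 | push {}
  [9] u=3 | in 1111 | out 1011 | prev 1010 | push {0}
  [10] u=2 | in 1111 | out 1111 | ==
  [11] u=5 | in 1111 | out 1111 | ==
  [12] u=0 | in 1111 | out 1011 | ==

Converged values:
  [0] 1011
  [1] 1010
  [2] 1111
  [3] 1011
  [4] 1111
  [5] 1111
  [6] 0111

12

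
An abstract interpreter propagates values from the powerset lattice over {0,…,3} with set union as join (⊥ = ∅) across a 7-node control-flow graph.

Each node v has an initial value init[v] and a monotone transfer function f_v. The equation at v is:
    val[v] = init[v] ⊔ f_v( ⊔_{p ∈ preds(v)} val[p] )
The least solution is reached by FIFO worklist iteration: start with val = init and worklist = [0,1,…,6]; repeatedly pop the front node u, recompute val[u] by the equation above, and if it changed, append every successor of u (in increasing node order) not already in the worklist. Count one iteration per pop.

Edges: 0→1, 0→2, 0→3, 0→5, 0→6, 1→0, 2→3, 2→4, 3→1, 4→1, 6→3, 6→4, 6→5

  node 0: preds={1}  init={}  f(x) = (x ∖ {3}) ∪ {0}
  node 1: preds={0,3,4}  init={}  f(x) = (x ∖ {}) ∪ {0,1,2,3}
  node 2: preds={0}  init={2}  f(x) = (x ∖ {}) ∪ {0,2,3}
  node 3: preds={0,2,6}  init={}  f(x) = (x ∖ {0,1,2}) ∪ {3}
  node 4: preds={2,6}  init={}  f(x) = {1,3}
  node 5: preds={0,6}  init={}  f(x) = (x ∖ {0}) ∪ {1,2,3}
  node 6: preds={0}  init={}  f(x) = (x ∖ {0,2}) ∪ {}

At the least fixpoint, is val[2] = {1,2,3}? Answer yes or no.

no

Iteration log — 16 steps:
  step 1. node 0  ⊔preds={}  new={0}  old={}  +wl: 
  step 2. node 1  ⊔preds={0}  new={0,1,2,3}  old={}  +wl: 0
  step 3. node 2  ⊔preds={0}  new={0,2,3}  old={2}  +wl: 
  step 4. node 3  ⊔preds={0,2,3}  new={3}  old={}  +wl: 1
  step 5. node 4  ⊔preds={0,2,3}  new={1,3}  old={}  +wl: 
  step 6. node 5  ⊔preds={0}  new={1,2,3}  old={}  +wl: 
  step 7. node 6  ⊔preds={0}  new={}  stable
  step 8. node 0  ⊔preds={0,1,2,3}  new={0,1,2}  old={0}  +wl: 2,3,5,6
  step 9. node 1  ⊔preds={0,1,2,3}  new={0,1,2,3}  stable
  step 10. node 2  ⊔preds={0,1,2}  new={0,1,2,3}  old={0,2,3}  +wl: 4
  step 11. node 3  ⊔preds={0,1,2,3}  new={3}  stable
  step 12. node 5  ⊔preds={0,1,2}  new={1,2,3}  stable
  step 13. node 6  ⊔preds={0,1,2}  new={1}  old={}  +wl: 3,5
  step 14. node 4  ⊔preds={0,1,2,3}  new={1,3}  stable
  step 15. node 3  ⊔preds={0,1,2,3}  new={3}  stable
  step 16. node 5  ⊔preds={0,1,2}  new={1,2,3}  stable

Least fixpoint reached:
  node 0: {0,1,2}
  node 1: {0,1,2,3}
  node 2: {0,1,2,3}
  node 3: {3}
  node 4: {1,3}
  node 5: {1,2,3}
  node 6: {1}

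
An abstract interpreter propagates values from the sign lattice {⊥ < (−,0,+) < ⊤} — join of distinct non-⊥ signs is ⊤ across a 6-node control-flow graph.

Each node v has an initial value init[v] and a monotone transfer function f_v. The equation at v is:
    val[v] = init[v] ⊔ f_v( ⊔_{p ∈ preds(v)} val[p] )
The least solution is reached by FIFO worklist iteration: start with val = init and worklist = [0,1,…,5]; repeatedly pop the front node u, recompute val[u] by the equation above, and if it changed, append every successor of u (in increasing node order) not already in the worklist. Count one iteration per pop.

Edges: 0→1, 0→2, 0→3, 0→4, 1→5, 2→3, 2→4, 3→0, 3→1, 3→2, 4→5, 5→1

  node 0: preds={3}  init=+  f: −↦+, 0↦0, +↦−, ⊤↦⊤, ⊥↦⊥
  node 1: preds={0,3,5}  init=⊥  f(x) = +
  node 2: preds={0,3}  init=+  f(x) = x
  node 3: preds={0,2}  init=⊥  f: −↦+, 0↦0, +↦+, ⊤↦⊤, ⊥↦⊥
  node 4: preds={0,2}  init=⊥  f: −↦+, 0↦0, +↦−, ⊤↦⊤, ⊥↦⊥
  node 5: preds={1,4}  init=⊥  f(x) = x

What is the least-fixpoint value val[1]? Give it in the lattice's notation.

+

Worklist (15 pops):
  #1 pop 0: in=⊥ → + (no change)
  #2 pop 1: in=+ → + (was ⊥); enqueue []
  #3 pop 2: in=+ → + (no change)
  #4 pop 3: in=+ → + (was ⊥); enqueue [0,1,2]
  #5 pop 4: in=+ → − (was ⊥); enqueue []
  #6 pop 5: in=⊤ → ⊤ (was ⊥); enqueue []
  #7 pop 0: in=+ → ⊤ (was +); enqueue [3,4]
  #8 pop 1: in=⊤ → + (no change)
  #9 pop 2: in=⊤ → ⊤ (was +); enqueue []
  #10 pop 3: in=⊤ → ⊤ (was +); enqueue [0,1,2]
  #11 pop 4: in=⊤ → ⊤ (was −); enqueue [5]
  #12 pop 0: in=⊤ → ⊤ (no change)
  #13 pop 1: in=⊤ → + (no change)
  #14 pop 2: in=⊤ → ⊤ (no change)
  #15 pop 5: in=⊤ → ⊤ (no change)

Fixpoint:
  val[0] = ⊤
  val[1] = +
  val[2] = ⊤
  val[3] = ⊤
  val[4] = ⊤
  val[5] = ⊤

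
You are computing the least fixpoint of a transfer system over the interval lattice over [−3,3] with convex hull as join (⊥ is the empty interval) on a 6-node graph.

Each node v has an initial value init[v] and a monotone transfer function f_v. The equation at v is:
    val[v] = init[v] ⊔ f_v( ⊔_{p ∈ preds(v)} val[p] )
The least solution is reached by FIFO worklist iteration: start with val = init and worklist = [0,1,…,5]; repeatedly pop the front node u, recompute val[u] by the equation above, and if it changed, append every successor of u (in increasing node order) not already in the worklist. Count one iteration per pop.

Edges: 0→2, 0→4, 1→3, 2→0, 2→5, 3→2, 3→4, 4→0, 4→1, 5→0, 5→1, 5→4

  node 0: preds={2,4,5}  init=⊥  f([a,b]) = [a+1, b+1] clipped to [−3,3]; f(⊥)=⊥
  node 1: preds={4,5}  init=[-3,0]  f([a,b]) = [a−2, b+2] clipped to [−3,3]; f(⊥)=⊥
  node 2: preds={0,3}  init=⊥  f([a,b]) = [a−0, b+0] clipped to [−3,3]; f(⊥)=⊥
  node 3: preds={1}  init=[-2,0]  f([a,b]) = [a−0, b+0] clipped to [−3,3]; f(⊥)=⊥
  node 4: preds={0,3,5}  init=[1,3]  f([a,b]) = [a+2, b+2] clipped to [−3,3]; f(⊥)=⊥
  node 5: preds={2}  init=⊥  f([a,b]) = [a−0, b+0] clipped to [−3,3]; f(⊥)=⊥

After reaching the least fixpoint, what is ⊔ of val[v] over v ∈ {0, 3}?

[-3,3]

Iteration log — 16 steps:
  step 1. node 0  ⊔preds=[1,3]  new=[2,3]  old=⊥  +wl: 
  step 2. node 1  ⊔preds=[1,3]  new=[-3,3]  old=[-3,0]  +wl: 
  step 3. node 2  ⊔preds=[-2,3]  new=[-2,3]  old=⊥  +wl: 0
  step 4. node 3  ⊔preds=[-3,3]  new=[-3,3]  old=[-2,0]  +wl: 2
  step 5. node 4  ⊔preds=[-3,3]  new=[-1,3]  old=[1,3]  +wl: 1
  step 6. node 5  ⊔preds=[-2,3]  new=[-2,3]  old=⊥  +wl: 4
  step 7. node 0  ⊔preds=[-2,3]  new=[-1,3]  old=[2,3]  +wl: 
  step 8. node 2  ⊔preds=[-3,3]  new=[-3,3]  old=[-2,3]  +wl: 0,5
  step 9. node 1  ⊔preds=[-2,3]  new=[-3,3]  stable
  step 10. node 4  ⊔preds=[-3,3]  new=[-1,3]  stable
  step 11. node 0  ⊔preds=[-3,3]  new=[-2,3]  old=[-1,3]  +wl: 2,4
  step 12. node 5  ⊔preds=[-3,3]  new=[-3,3]  old=[-2,3]  +wl: 0,1
  step 13. node 2  ⊔preds=[-3,3]  new=[-3,3]  stable
  step 14. node 4  ⊔preds=[-3,3]  new=[-1,3]  stable
  step 15. node 0  ⊔preds=[-3,3]  new=[-2,3]  stable
  step 16. node 1  ⊔preds=[-3,3]  new=[-3,3]  stable

Least fixpoint reached:
  node 0: [-2,3]
  node 1: [-3,3]
  node 2: [-3,3]
  node 3: [-3,3]
  node 4: [-1,3]
  node 5: [-3,3]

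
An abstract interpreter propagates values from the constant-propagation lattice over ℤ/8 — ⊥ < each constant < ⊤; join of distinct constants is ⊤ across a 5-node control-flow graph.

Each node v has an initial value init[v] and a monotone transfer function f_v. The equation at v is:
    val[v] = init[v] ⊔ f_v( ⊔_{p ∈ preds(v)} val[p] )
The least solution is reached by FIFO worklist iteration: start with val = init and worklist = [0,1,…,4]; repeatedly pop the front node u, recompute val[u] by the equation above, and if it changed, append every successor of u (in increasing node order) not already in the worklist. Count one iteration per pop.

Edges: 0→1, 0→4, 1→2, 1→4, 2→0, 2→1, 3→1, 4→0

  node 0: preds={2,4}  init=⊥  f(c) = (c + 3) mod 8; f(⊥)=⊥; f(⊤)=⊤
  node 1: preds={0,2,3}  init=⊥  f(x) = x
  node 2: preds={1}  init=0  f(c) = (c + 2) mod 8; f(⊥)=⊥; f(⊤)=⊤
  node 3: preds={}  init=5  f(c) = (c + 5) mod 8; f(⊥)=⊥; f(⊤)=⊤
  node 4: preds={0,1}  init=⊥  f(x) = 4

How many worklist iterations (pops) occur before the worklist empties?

Trace (8 dequeues):
  [1] u=0 | in 0 | out 3 | prev ⊥ | push {}
  [2] u=1 | in ⊤ | out ⊤ | prev ⊥ | push {}
  [3] u=2 | in ⊤ | out ⊤ | prev 0 | push {0,1}
  [4] u=3 | in ⊥ | out 5 | ==
  [5] u=4 | in ⊤ | out 4 | prev ⊥ | push {}
  [6] u=0 | in ⊤ | out ⊤ | prev 3 | push {4}
  [7] u=1 | in ⊤ | out ⊤ | ==
  [8] u=4 | in ⊤ | out 4 | ==

Converged values:
  [0] ⊤
  [1] ⊤
  [2] ⊤
  [3] 5
  [4] 4

8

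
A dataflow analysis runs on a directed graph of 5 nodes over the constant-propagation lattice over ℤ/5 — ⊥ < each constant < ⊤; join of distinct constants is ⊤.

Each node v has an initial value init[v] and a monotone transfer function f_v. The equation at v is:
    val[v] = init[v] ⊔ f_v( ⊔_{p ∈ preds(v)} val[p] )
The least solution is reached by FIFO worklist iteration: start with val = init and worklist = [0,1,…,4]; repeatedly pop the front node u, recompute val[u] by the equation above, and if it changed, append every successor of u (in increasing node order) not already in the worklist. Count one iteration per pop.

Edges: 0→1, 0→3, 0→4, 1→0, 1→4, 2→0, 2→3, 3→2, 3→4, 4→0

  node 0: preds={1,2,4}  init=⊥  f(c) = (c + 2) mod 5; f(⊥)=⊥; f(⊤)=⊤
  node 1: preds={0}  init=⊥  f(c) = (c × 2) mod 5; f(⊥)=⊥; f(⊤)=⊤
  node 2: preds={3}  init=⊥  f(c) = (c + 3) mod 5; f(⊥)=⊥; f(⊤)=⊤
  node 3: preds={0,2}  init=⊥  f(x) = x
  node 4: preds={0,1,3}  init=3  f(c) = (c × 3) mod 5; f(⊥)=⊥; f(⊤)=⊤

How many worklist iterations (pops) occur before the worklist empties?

Trace (14 dequeues):
  [1] u=0 | in 3 | out 0 | prev ⊥ | push {}
  [2] u=1 | in 0 | out 0 | prev ⊥ | push {0}
  [3] u=2 | in ⊥ | out ⊥ | ==
  [4] u=3 | in 0 | out 0 | prev ⊥ | push {2}
  [5] u=4 | in 0 | out ⊤ | prev 3 | push {}
  [6] u=0 | in ⊤ | out ⊤ | prev 0 | push {1,3,4}
  [7] u=2 | in 0 | out 3 | prev ⊥ | push {0}
  [8] u=1 | in ⊤ | out ⊤ | prev 0 | push {}
  [9] u=3 | in ⊤ | out ⊤ | prev 0 | push {2}
  [10] u=4 | in ⊤ | out ⊤ | ==
  [11] u=0 | in ⊤ | out ⊤ | ==
  [12] u=2 | in ⊤ | out ⊤ | prev 3 | push {0,3}
  [13] u=0 | in ⊤ | out ⊤ | ==
  [14] u=3 | in ⊤ | out ⊤ | ==

Converged values:
  [0] ⊤
  [1] ⊤
  [2] ⊤
  [3] ⊤
  [4] ⊤

14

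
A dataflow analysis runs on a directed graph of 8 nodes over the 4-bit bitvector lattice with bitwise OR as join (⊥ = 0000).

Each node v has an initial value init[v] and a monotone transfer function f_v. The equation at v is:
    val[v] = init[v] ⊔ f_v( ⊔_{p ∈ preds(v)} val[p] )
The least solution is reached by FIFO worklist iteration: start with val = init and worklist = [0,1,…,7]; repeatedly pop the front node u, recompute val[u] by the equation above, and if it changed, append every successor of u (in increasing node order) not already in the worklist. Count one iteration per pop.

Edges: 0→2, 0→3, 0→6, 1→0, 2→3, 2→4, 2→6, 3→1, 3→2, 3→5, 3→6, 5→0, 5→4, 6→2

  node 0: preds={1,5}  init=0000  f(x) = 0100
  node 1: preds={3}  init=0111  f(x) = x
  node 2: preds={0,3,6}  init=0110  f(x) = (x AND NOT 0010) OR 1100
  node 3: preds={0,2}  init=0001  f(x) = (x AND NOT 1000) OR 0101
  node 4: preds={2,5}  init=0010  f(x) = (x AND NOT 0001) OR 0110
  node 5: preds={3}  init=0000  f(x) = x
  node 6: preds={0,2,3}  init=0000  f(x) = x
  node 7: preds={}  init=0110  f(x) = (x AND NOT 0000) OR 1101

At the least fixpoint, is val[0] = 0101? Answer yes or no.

no

Trace (12 dequeues):
  [1] u=0 | in 0111 | out 0100 | prev 0000 | push {}
  [2] u=1 | in 0001 | out 0111 | ==
  [3] u=2 | in 0101 | out 1111 | prev 0110 | push {}
  [4] u=3 | in 1111 | out 0111 | prev 0001 | push {1,2}
  [5] u=4 | in 1111 | out 1110 | prev 0010 | push {}
  [6] u=5 | in 0111 | out 0111 | prev 0000 | push {0,4}
  [7] u=6 | in 1111 | out 1111 | prev 0000 | push {}
  [8] u=7 | in 0000 | out 1111 | prev 0110 | push {}
  [9] u=1 | in 0111 | out 0111 | ==
  [10] u=2 | in 1111 | out 1111 | ==
  [11] u=0 | in 0111 | out 0100 | ==
  [12] u=4 | in 1111 | out 1110 | ==

Converged values:
  [0] 0100
  [1] 0111
  [2] 1111
  [3] 0111
  [4] 1110
  [5] 0111
  [6] 1111
  [7] 1111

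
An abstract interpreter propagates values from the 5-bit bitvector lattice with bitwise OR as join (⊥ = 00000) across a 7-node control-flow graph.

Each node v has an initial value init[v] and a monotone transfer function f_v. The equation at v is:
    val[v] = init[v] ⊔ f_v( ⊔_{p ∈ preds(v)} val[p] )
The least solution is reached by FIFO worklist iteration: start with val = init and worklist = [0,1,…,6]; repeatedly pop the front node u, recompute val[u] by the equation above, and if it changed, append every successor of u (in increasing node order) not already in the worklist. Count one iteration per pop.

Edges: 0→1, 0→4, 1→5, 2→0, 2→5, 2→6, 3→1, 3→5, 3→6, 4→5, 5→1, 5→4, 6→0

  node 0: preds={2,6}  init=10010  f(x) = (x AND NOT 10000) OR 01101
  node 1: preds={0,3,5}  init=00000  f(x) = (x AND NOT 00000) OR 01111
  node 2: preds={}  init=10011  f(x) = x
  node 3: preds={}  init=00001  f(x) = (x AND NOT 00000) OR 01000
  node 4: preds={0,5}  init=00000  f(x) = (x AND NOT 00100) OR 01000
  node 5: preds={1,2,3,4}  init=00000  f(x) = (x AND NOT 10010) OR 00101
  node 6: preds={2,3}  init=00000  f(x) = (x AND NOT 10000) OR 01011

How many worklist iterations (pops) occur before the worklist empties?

10

Iteration log — 10 steps:
  step 1. node 0  ⊔preds=10011  new=11111  old=10010  +wl: 
  step 2. node 1  ⊔preds=11111  new=11111  old=00000  +wl: 
  step 3. node 2  ⊔preds=00000  new=10011  stable
  step 4. node 3  ⊔preds=00000  new=01001  old=00001  +wl: 1
  step 5. node 4  ⊔preds=11111  new=11011  old=00000  +wl: 
  step 6. node 5  ⊔preds=11111  new=01101  old=00000  +wl: 4
  step 7. node 6  ⊔preds=11011  new=01011  old=00000  +wl: 0
  step 8. node 1  ⊔preds=11111  new=11111  stable
  step 9. node 4  ⊔preds=11111  new=11011  stable
  step 10. node 0  ⊔preds=11011  new=11111  stable

Least fixpoint reached:
  node 0: 11111
  node 1: 11111
  node 2: 10011
  node 3: 01001
  node 4: 11011
  node 5: 01101
  node 6: 01011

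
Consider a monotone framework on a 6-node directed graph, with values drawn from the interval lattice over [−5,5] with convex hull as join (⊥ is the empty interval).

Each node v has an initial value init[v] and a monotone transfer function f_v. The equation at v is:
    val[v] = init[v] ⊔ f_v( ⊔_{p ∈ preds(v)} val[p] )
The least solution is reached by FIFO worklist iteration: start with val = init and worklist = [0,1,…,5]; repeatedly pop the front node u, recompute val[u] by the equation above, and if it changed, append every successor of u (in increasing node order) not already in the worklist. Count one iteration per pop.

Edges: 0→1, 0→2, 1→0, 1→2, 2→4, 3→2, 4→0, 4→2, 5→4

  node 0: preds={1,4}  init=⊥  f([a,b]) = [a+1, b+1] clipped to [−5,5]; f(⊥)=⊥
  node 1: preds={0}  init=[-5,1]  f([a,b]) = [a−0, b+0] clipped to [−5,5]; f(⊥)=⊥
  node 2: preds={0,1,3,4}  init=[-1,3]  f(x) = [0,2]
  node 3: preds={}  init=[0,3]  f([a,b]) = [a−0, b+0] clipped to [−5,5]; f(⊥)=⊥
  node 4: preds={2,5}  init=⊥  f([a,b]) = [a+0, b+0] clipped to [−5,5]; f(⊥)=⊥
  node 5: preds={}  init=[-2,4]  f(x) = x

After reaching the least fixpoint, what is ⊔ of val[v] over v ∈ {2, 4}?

[-2,4]

Worklist (11 pops):
  #1 pop 0: in=[-5,1] → [-4,2] (was ⊥); enqueue []
  #2 pop 1: in=[-4,2] → [-5,2] (was [-5,1]); enqueue [0]
  #3 pop 2: in=[-5,3] → [-1,3] (no change)
  #4 pop 3: in=⊥ → [0,3] (no change)
  #5 pop 4: in=[-2,4] → [-2,4] (was ⊥); enqueue [2]
  #6 pop 5: in=⊥ → [-2,4] (no change)
  #7 pop 0: in=[-5,4] → [-4,5] (was [-4,2]); enqueue [1]
  #8 pop 2: in=[-5,5] → [-1,3] (no change)
  #9 pop 1: in=[-4,5] → [-5,5] (was [-5,2]); enqueue [0,2]
  #10 pop 0: in=[-5,5] → [-4,5] (no change)
  #11 pop 2: in=[-5,5] → [-1,3] (no change)

Fixpoint:
  val[0] = [-4,5]
  val[1] = [-5,5]
  val[2] = [-1,3]
  val[3] = [0,3]
  val[4] = [-2,4]
  val[5] = [-2,4]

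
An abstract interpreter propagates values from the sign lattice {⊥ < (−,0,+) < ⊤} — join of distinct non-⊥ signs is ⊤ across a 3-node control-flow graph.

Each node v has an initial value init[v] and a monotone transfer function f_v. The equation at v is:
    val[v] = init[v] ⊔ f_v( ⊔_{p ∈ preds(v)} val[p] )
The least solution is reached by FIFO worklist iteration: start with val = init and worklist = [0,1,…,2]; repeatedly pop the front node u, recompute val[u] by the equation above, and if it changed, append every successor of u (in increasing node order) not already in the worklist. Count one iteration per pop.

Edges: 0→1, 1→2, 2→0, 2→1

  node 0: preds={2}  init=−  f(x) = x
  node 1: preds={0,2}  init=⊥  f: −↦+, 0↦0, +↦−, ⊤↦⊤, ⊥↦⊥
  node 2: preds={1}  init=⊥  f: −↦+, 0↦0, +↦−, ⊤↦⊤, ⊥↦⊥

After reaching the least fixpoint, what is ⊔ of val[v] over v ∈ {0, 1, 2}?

⊤

Worklist (5 pops):
  #1 pop 0: in=⊥ → − (no change)
  #2 pop 1: in=− → + (was ⊥); enqueue []
  #3 pop 2: in=+ → − (was ⊥); enqueue [0,1]
  #4 pop 0: in=− → − (no change)
  #5 pop 1: in=− → + (no change)

Fixpoint:
  val[0] = −
  val[1] = +
  val[2] = −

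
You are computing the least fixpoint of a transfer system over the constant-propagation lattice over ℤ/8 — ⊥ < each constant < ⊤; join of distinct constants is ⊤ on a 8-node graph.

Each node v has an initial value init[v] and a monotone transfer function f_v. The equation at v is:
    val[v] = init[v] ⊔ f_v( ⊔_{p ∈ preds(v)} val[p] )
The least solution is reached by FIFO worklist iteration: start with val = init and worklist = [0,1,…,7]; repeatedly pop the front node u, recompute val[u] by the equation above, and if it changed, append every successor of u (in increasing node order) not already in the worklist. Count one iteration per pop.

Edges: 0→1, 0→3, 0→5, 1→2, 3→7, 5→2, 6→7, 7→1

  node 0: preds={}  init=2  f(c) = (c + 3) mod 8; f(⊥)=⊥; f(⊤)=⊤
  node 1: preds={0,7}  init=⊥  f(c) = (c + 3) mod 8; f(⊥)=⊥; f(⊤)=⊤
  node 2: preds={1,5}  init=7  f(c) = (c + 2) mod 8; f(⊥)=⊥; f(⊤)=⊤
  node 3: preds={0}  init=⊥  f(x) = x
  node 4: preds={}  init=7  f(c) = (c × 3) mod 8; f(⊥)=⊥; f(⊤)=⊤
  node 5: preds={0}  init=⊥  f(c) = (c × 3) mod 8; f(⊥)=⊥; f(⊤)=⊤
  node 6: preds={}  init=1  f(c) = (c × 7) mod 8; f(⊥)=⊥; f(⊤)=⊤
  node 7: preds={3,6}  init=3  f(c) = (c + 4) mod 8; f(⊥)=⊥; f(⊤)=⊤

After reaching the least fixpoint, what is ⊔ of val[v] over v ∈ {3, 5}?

⊤

Iteration log — 10 steps:
  step 1. node 0  ⊔preds=⊥  new=2  stable
  step 2. node 1  ⊔preds=⊤  new=⊤  old=⊥  +wl: 
  step 3. node 2  ⊔preds=⊤  new=⊤  old=7  +wl: 
  step 4. node 3  ⊔preds=2  new=2  old=⊥  +wl: 
  step 5. node 4  ⊔preds=⊥  new=7  stable
  step 6. node 5  ⊔preds=2  new=6  old=⊥  +wl: 2
  step 7. node 6  ⊔preds=⊥  new=1  stable
  step 8. node 7  ⊔preds=⊤  new=⊤  old=3  +wl: 1
  step 9. node 2  ⊔preds=⊤  new=⊤  stable
  step 10. node 1  ⊔preds=⊤  new=⊤  stable

Least fixpoint reached:
  node 0: 2
  node 1: ⊤
  node 2: ⊤
  node 3: 2
  node 4: 7
  node 5: 6
  node 6: 1
  node 7: ⊤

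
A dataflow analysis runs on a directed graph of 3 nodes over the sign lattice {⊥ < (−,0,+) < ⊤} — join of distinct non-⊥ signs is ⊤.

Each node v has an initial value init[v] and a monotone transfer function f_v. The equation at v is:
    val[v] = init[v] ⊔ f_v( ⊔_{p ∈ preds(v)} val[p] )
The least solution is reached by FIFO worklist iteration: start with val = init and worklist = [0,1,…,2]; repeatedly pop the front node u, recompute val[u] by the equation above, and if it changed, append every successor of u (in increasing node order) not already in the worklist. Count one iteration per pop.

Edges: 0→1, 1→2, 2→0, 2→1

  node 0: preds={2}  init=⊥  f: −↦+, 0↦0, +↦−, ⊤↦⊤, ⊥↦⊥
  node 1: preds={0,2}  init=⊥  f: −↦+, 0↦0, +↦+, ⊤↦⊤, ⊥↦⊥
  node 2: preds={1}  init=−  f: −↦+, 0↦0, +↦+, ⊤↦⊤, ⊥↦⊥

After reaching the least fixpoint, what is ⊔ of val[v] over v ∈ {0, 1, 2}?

Worklist (5 pops):
  #1 pop 0: in=− → + (was ⊥); enqueue []
  #2 pop 1: in=⊤ → ⊤ (was ⊥); enqueue []
  #3 pop 2: in=⊤ → ⊤ (was −); enqueue [0,1]
  #4 pop 0: in=⊤ → ⊤ (was +); enqueue []
  #5 pop 1: in=⊤ → ⊤ (no change)

Fixpoint:
  val[0] = ⊤
  val[1] = ⊤
  val[2] = ⊤

⊤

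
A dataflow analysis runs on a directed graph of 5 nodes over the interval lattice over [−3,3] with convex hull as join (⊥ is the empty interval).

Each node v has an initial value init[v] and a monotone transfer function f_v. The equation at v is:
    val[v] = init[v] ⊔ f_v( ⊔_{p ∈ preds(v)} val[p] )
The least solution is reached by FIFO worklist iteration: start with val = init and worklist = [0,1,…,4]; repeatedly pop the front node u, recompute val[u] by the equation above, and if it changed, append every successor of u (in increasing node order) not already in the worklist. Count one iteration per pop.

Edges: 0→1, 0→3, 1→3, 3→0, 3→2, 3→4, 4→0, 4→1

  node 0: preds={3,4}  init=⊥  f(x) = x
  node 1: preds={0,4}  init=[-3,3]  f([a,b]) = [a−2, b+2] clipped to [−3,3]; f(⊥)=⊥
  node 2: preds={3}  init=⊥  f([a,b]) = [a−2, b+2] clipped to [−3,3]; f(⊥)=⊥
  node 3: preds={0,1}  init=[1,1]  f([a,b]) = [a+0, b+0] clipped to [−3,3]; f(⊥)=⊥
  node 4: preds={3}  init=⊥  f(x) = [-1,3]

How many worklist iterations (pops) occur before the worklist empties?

Iteration log — 9 steps:
  step 1. node 0  ⊔preds=[1,1]  new=[1,1]  old=⊥  +wl: 
  step 2. node 1  ⊔preds=[1,1]  new=[-3,3]  stable
  step 3. node 2  ⊔preds=[1,1]  new=[-1,3]  old=⊥  +wl: 
  step 4. node 3  ⊔preds=[-3,3]  new=[-3,3]  old=[1,1]  +wl: 0,2
  step 5. node 4  ⊔preds=[-3,3]  new=[-1,3]  old=⊥  +wl: 1
  step 6. node 0  ⊔preds=[-3,3]  new=[-3,3]  old=[1,1]  +wl: 3
  step 7. node 2  ⊔preds=[-3,3]  new=[-3,3]  old=[-1,3]  +wl: 
  step 8. node 1  ⊔preds=[-3,3]  new=[-3,3]  stable
  step 9. node 3  ⊔preds=[-3,3]  new=[-3,3]  stable

Least fixpoint reached:
  node 0: [-3,3]
  node 1: [-3,3]
  node 2: [-3,3]
  node 3: [-3,3]
  node 4: [-1,3]

9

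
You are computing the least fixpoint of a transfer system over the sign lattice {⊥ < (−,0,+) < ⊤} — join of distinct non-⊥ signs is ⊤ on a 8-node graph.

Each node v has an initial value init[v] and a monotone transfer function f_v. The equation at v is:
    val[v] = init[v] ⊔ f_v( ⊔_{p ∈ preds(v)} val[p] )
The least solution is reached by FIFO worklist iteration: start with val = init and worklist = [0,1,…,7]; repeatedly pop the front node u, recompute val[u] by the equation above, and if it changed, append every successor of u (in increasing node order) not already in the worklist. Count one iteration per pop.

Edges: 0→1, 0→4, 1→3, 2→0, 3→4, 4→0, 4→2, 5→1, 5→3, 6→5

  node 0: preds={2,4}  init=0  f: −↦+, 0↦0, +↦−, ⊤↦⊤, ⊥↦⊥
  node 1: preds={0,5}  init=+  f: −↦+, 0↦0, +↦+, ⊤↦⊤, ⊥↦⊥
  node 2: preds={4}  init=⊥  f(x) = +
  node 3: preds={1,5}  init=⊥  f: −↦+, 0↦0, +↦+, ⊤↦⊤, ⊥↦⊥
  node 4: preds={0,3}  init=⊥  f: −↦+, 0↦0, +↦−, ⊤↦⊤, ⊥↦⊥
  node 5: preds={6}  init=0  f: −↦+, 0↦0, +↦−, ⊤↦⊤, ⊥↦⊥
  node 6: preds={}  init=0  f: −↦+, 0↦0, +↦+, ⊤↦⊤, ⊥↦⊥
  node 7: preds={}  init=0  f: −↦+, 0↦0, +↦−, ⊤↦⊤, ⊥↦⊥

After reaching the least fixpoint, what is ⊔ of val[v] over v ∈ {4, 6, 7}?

⊤

Trace (12 dequeues):
  [1] u=0 | in ⊥ | out 0 | ==
  [2] u=1 | in 0 | out ⊤ | prev + | push {}
  [3] u=2 | in ⊥ | out + | prev ⊥ | push {0}
  [4] u=3 | in ⊤ | out ⊤ | prev ⊥ | push {}
  [5] u=4 | in ⊤ | out ⊤ | prev ⊥ | push {2}
  [6] u=5 | in 0 | out 0 | ==
  [7] u=6 | in ⊥ | out 0 | ==
  [8] u=7 | in ⊥ | out 0 | ==
  [9] u=0 | in ⊤ | out ⊤ | prev 0 | push {1,4}
  [10] u=2 | in ⊤ | out + | ==
  [11] u=1 | in ⊤ | out ⊤ | ==
  [12] u=4 | in ⊤ | out ⊤ | ==

Converged values:
  [0] ⊤
  [1] ⊤
  [2] +
  [3] ⊤
  [4] ⊤
  [5] 0
  [6] 0
  [7] 0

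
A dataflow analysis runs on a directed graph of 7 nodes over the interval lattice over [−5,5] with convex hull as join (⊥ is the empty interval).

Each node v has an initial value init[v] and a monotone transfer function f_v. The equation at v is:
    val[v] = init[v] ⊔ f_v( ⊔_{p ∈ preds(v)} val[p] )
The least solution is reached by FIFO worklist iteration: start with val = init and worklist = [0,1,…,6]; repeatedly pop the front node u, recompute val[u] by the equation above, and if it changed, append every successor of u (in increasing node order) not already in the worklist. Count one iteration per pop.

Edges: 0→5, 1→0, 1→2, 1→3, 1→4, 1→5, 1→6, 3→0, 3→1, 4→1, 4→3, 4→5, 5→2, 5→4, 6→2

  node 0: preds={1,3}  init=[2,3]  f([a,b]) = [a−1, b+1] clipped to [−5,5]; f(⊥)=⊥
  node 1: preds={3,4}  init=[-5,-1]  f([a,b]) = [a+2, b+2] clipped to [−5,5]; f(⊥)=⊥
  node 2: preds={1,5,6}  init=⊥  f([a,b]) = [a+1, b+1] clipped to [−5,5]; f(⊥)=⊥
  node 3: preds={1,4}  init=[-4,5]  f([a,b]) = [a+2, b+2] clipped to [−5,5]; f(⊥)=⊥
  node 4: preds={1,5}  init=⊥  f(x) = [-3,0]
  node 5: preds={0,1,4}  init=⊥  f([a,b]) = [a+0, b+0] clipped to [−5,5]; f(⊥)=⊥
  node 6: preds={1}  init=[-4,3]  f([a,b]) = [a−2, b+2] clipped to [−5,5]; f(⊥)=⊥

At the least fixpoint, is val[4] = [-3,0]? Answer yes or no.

Iteration log — 12 steps:
  step 1. node 0  ⊔preds=[-5,5]  new=[-5,5]  old=[2,3]  +wl: 
  step 2. node 1  ⊔preds=[-4,5]  new=[-5,5]  old=[-5,-1]  +wl: 0
  step 3. node 2  ⊔preds=[-5,5]  new=[-4,5]  old=⊥  +wl: 
  step 4. node 3  ⊔preds=[-5,5]  new=[-4,5]  stable
  step 5. node 4  ⊔preds=[-5,5]  new=[-3,0]  old=⊥  +wl: 1,3
  step 6. node 5  ⊔preds=[-5,5]  new=[-5,5]  old=⊥  +wl: 2,4
  step 7. node 6  ⊔preds=[-5,5]  new=[-5,5]  old=[-4,3]  +wl: 
  step 8. node 0  ⊔preds=[-5,5]  new=[-5,5]  stable
  step 9. node 1  ⊔preds=[-4,5]  new=[-5,5]  stable
  step 10. node 3  ⊔preds=[-5,5]  new=[-4,5]  stable
  step 11. node 2  ⊔preds=[-5,5]  new=[-4,5]  stable
  step 12. node 4  ⊔preds=[-5,5]  new=[-3,0]  stable

Least fixpoint reached:
  node 0: [-5,5]
  node 1: [-5,5]
  node 2: [-4,5]
  node 3: [-4,5]
  node 4: [-3,0]
  node 5: [-5,5]
  node 6: [-5,5]

yes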